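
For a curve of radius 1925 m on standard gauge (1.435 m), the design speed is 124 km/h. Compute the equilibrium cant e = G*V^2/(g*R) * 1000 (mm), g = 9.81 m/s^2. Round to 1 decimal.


Convert speed: V = 124 / 3.6 = 34.4444 m/s
Apply formula: e = 1.435 * 34.4444^2 / (9.81 * 1925)
e = 1.435 * 1186.4198 / 18884.25
e = 0.090155 m = 90.2 mm

90.2


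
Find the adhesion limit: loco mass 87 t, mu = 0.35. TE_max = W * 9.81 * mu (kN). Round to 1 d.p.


TE_max = W * g * mu
TE_max = 87 * 9.81 * 0.35
TE_max = 853.47 * 0.35
TE_max = 298.7 kN

298.7


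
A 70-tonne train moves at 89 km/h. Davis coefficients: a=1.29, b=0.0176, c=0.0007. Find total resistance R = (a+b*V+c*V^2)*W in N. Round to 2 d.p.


b*V = 0.0176 * 89 = 1.5664
c*V^2 = 0.0007 * 7921 = 5.5447
R_per_t = 1.29 + 1.5664 + 5.5447 = 8.4011 N/t
R_total = 8.4011 * 70 = 588.08 N

588.08


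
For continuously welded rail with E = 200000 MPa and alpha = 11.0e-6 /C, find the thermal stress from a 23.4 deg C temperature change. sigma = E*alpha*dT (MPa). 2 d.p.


sigma = E * alpha * dT
sigma = 200000 * 11.0e-6 * 23.4
sigma = 2.2 * 23.4
sigma = 51.48 MPa

51.48


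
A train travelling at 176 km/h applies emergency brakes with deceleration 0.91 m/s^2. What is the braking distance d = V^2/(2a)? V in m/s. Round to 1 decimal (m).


Convert speed: V = 176 / 3.6 = 48.8889 m/s
V^2 = 2390.1235
d = 2390.1235 / (2 * 0.91)
d = 2390.1235 / 1.82
d = 1313.3 m

1313.3


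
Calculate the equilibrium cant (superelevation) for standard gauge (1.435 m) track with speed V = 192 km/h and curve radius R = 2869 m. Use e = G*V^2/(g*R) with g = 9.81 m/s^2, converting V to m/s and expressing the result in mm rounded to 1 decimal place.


Convert speed: V = 192 / 3.6 = 53.3333 m/s
Apply formula: e = 1.435 * 53.3333^2 / (9.81 * 2869)
e = 1.435 * 2844.4444 / 28144.89
e = 0.145027 m = 145.0 mm

145.0


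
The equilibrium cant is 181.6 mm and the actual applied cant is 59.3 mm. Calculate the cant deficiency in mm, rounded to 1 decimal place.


Cant deficiency = equilibrium cant - actual cant
CD = 181.6 - 59.3
CD = 122.3 mm

122.3


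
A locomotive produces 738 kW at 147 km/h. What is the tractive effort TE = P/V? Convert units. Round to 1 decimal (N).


Convert: P = 738 kW = 738000 W
V = 147 / 3.6 = 40.8333 m/s
TE = 738000 / 40.8333
TE = 18073.5 N

18073.5


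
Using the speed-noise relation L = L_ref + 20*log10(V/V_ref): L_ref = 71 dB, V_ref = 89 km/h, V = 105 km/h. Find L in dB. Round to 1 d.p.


V/V_ref = 105 / 89 = 1.179775
log10(1.179775) = 0.071799
20 * 0.071799 = 1.436
L = 71 + 1.436 = 72.4 dB

72.4


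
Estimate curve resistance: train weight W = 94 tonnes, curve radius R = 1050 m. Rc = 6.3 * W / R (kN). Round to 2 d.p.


Rc = 6.3 * W / R
Rc = 6.3 * 94 / 1050
Rc = 592.2 / 1050
Rc = 0.56 kN

0.56


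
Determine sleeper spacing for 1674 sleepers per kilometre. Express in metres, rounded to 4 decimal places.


Spacing = 1000 m / number of sleepers
Spacing = 1000 / 1674
Spacing = 0.5974 m

0.5974


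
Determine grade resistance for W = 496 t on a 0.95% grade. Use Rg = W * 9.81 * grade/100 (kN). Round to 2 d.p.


Rg = W * 9.81 * grade / 100
Rg = 496 * 9.81 * 0.95 / 100
Rg = 4865.76 * 0.0095
Rg = 46.22 kN

46.22


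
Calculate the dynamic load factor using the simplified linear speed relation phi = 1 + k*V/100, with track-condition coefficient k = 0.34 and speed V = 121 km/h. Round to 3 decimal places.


phi = 1 + k * V / 100
phi = 1 + 0.34 * 121 / 100
phi = 1 + 0.4114
phi = 1.411

1.411


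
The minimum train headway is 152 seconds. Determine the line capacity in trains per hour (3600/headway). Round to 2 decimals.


Capacity = 3600 / headway
Capacity = 3600 / 152
Capacity = 23.68 trains/hour

23.68


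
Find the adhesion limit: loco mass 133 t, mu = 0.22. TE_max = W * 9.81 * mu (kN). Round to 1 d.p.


TE_max = W * g * mu
TE_max = 133 * 9.81 * 0.22
TE_max = 1304.73 * 0.22
TE_max = 287.0 kN

287.0


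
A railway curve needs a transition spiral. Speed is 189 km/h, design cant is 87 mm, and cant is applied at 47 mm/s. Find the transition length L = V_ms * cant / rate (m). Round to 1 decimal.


Convert speed: V = 189 / 3.6 = 52.5 m/s
L = 52.5 * 87 / 47
L = 4567.5 / 47
L = 97.2 m

97.2


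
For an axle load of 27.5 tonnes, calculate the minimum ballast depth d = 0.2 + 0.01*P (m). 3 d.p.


d = 0.2 + 0.01 * 27.5
d = 0.2 + 0.275
d = 0.475 m

0.475


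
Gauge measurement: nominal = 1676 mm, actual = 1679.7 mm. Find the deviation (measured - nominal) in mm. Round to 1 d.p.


Deviation = measured - nominal
Deviation = 1679.7 - 1676
Deviation = 3.7 mm

3.7


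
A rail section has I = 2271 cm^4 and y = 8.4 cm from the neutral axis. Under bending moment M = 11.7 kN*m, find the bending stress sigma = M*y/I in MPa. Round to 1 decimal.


Convert units:
M = 11.7 kN*m = 11700000 N*mm
y = 8.4 cm = 84 mm
I = 2271 cm^4 = 22710000 mm^4
sigma = 11700000 * 84 / 22710000
sigma = 43.3 MPa

43.3


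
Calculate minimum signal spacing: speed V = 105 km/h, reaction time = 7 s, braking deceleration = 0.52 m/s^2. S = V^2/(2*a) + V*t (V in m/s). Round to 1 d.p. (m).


V = 105 / 3.6 = 29.1667 m/s
Braking distance = 29.1667^2 / (2*0.52) = 817.9754 m
Sighting distance = 29.1667 * 7 = 204.1667 m
S = 817.9754 + 204.1667 = 1022.1 m

1022.1


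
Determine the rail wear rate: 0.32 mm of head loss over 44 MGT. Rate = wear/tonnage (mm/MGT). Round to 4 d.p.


Wear rate = total wear / cumulative tonnage
Rate = 0.32 / 44
Rate = 0.0073 mm/MGT

0.0073


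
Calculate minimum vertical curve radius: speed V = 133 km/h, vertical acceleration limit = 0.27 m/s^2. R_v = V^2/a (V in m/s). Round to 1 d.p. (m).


Convert speed: V = 133 / 3.6 = 36.9444 m/s
V^2 = 1364.892 m^2/s^2
R_v = 1364.892 / 0.27
R_v = 5055.2 m

5055.2


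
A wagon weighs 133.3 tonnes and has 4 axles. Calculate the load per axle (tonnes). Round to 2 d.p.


Load per axle = total weight / number of axles
Load = 133.3 / 4
Load = 33.33 tonnes

33.33


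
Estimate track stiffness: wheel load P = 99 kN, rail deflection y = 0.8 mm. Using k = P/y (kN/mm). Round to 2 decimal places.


Track stiffness k = P / y
k = 99 / 0.8
k = 123.75 kN/mm

123.75


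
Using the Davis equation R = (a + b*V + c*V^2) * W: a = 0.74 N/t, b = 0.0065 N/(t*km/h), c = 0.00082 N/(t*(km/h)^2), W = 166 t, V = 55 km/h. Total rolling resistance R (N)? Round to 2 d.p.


b*V = 0.0065 * 55 = 0.3575
c*V^2 = 0.00082 * 3025 = 2.4805
R_per_t = 0.74 + 0.3575 + 2.4805 = 3.578 N/t
R_total = 3.578 * 166 = 593.95 N

593.95


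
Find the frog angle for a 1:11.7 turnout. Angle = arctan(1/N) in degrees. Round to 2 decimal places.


1/N = 1/11.7 = 0.08547
angle = arctan(0.08547) = 0.085263 rad
angle = 0.085263 * 180/pi = 4.89 degrees

4.89


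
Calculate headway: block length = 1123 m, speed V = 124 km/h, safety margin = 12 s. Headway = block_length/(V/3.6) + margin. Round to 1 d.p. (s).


V = 124 / 3.6 = 34.4444 m/s
Block traversal time = 1123 / 34.4444 = 32.6032 s
Headway = 32.6032 + 12
Headway = 44.6 s

44.6


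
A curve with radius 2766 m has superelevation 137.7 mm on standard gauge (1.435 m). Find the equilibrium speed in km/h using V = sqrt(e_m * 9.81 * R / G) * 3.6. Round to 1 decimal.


Convert cant: e = 137.7 mm = 0.1377 m
V_ms = sqrt(0.1377 * 9.81 * 2766 / 1.435)
V_ms = sqrt(2603.773618) = 51.0272 m/s
V = 51.0272 * 3.6 = 183.7 km/h

183.7


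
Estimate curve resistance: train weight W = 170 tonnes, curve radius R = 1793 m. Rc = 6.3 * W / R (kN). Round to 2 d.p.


Rc = 6.3 * W / R
Rc = 6.3 * 170 / 1793
Rc = 1071.0 / 1793
Rc = 0.60 kN

0.60


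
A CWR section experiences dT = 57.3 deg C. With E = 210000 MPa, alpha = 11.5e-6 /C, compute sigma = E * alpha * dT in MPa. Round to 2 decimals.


sigma = E * alpha * dT
sigma = 210000 * 11.5e-6 * 57.3
sigma = 2.415 * 57.3
sigma = 138.38 MPa

138.38


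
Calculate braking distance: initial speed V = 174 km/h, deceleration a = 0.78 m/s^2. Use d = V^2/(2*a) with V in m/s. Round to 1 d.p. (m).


Convert speed: V = 174 / 3.6 = 48.3333 m/s
V^2 = 2336.1111
d = 2336.1111 / (2 * 0.78)
d = 2336.1111 / 1.56
d = 1497.5 m

1497.5


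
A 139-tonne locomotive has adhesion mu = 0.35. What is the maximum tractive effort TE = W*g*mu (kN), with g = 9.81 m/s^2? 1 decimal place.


TE_max = W * g * mu
TE_max = 139 * 9.81 * 0.35
TE_max = 1363.59 * 0.35
TE_max = 477.3 kN

477.3


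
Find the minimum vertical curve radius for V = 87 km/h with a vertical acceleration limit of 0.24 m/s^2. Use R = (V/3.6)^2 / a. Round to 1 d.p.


Convert speed: V = 87 / 3.6 = 24.1667 m/s
V^2 = 584.0278 m^2/s^2
R_v = 584.0278 / 0.24
R_v = 2433.4 m

2433.4


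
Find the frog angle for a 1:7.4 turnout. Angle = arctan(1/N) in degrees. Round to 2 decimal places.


1/N = 1/7.4 = 0.135135
angle = arctan(0.135135) = 0.134321 rad
angle = 0.134321 * 180/pi = 7.70 degrees

7.70


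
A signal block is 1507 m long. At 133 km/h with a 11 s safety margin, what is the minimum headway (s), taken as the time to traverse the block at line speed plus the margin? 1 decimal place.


V = 133 / 3.6 = 36.9444 m/s
Block traversal time = 1507 / 36.9444 = 40.791 s
Headway = 40.791 + 11
Headway = 51.8 s

51.8


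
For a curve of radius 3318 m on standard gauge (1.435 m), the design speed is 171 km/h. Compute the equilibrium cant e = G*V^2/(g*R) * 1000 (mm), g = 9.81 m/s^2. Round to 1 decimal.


Convert speed: V = 171 / 3.6 = 47.5 m/s
Apply formula: e = 1.435 * 47.5^2 / (9.81 * 3318)
e = 1.435 * 2256.25 / 32549.58
e = 0.09947 m = 99.5 mm

99.5


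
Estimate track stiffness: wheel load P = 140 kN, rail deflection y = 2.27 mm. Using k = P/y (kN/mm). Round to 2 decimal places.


Track stiffness k = P / y
k = 140 / 2.27
k = 61.67 kN/mm

61.67


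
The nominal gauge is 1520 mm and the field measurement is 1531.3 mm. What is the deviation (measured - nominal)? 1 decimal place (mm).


Deviation = measured - nominal
Deviation = 1531.3 - 1520
Deviation = 11.3 mm

11.3


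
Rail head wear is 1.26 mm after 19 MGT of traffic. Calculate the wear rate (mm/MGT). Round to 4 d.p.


Wear rate = total wear / cumulative tonnage
Rate = 1.26 / 19
Rate = 0.0663 mm/MGT

0.0663


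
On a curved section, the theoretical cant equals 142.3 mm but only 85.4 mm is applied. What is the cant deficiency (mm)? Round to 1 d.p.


Cant deficiency = equilibrium cant - actual cant
CD = 142.3 - 85.4
CD = 56.9 mm

56.9


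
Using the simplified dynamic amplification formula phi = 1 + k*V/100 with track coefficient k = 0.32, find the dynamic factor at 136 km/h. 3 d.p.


phi = 1 + k * V / 100
phi = 1 + 0.32 * 136 / 100
phi = 1 + 0.4352
phi = 1.435

1.435


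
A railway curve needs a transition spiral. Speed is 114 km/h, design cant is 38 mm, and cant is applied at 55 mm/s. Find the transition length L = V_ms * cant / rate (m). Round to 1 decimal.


Convert speed: V = 114 / 3.6 = 31.6667 m/s
L = 31.6667 * 38 / 55
L = 1203.3333 / 55
L = 21.9 m

21.9


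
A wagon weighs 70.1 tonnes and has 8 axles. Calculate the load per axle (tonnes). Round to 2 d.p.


Load per axle = total weight / number of axles
Load = 70.1 / 8
Load = 8.76 tonnes

8.76


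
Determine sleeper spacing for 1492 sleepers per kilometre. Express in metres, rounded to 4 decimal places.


Spacing = 1000 m / number of sleepers
Spacing = 1000 / 1492
Spacing = 0.6702 m

0.6702


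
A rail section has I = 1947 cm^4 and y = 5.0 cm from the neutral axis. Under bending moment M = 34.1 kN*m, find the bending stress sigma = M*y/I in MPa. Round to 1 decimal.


Convert units:
M = 34.1 kN*m = 34100000 N*mm
y = 5.0 cm = 50 mm
I = 1947 cm^4 = 19470000 mm^4
sigma = 34100000 * 50 / 19470000
sigma = 87.6 MPa

87.6


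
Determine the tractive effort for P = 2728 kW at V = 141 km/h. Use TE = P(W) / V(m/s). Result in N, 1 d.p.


Convert: P = 2728 kW = 2728000 W
V = 141 / 3.6 = 39.1667 m/s
TE = 2728000 / 39.1667
TE = 69651.1 N

69651.1


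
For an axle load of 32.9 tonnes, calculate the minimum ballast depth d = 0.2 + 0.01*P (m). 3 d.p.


d = 0.2 + 0.01 * 32.9
d = 0.2 + 0.329
d = 0.529 m

0.529


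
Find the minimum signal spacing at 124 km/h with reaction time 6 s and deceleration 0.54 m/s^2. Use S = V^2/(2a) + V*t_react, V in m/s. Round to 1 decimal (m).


V = 124 / 3.6 = 34.4444 m/s
Braking distance = 34.4444^2 / (2*0.54) = 1098.5368 m
Sighting distance = 34.4444 * 6 = 206.6667 m
S = 1098.5368 + 206.6667 = 1305.2 m

1305.2


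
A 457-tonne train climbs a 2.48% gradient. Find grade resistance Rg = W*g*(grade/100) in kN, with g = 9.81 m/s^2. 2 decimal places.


Rg = W * 9.81 * grade / 100
Rg = 457 * 9.81 * 2.48 / 100
Rg = 4483.17 * 0.0248
Rg = 111.18 kN

111.18


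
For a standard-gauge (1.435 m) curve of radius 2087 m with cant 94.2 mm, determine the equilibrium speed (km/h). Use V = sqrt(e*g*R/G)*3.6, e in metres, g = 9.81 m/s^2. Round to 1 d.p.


Convert cant: e = 94.2 mm = 0.0942 m
V_ms = sqrt(0.0942 * 9.81 * 2087 / 1.435)
V_ms = sqrt(1343.972734) = 36.6602 m/s
V = 36.6602 * 3.6 = 132.0 km/h

132.0


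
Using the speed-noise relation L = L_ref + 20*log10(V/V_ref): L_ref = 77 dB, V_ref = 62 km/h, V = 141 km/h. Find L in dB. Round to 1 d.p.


V/V_ref = 141 / 62 = 2.274194
log10(2.274194) = 0.356827
20 * 0.356827 = 7.1365
L = 77 + 7.1365 = 84.1 dB

84.1


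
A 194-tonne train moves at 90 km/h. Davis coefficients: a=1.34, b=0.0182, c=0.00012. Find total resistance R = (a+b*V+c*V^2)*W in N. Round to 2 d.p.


b*V = 0.0182 * 90 = 1.638
c*V^2 = 0.00012 * 8100 = 0.972
R_per_t = 1.34 + 1.638 + 0.972 = 3.95 N/t
R_total = 3.95 * 194 = 766.30 N

766.30


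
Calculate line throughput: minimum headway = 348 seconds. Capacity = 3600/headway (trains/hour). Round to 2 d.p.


Capacity = 3600 / headway
Capacity = 3600 / 348
Capacity = 10.34 trains/hour

10.34


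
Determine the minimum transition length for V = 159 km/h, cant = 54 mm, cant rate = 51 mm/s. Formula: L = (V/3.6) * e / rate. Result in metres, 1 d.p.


Convert speed: V = 159 / 3.6 = 44.1667 m/s
L = 44.1667 * 54 / 51
L = 2385.0 / 51
L = 46.8 m

46.8


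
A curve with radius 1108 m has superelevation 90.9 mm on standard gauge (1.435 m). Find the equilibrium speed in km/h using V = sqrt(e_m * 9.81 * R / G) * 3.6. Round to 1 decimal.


Convert cant: e = 90.9 mm = 0.0909 m
V_ms = sqrt(0.0909 * 9.81 * 1108 / 1.435)
V_ms = sqrt(688.526643) = 26.2398 m/s
V = 26.2398 * 3.6 = 94.5 km/h

94.5


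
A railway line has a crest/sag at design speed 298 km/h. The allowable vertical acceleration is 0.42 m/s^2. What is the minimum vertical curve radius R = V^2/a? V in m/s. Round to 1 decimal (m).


Convert speed: V = 298 / 3.6 = 82.7778 m/s
V^2 = 6852.1605 m^2/s^2
R_v = 6852.1605 / 0.42
R_v = 16314.7 m

16314.7


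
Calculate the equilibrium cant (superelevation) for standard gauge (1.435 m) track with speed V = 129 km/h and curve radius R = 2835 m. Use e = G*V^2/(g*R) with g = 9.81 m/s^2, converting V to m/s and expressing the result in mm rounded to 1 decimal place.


Convert speed: V = 129 / 3.6 = 35.8333 m/s
Apply formula: e = 1.435 * 35.8333^2 / (9.81 * 2835)
e = 1.435 * 1284.0278 / 27811.35
e = 0.066253 m = 66.3 mm

66.3


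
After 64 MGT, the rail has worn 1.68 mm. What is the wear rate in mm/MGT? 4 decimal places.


Wear rate = total wear / cumulative tonnage
Rate = 1.68 / 64
Rate = 0.0263 mm/MGT

0.0263


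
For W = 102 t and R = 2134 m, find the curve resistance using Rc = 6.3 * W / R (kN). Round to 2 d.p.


Rc = 6.3 * W / R
Rc = 6.3 * 102 / 2134
Rc = 642.6 / 2134
Rc = 0.30 kN

0.30


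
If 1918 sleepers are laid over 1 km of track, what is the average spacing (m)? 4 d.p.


Spacing = 1000 m / number of sleepers
Spacing = 1000 / 1918
Spacing = 0.5214 m

0.5214


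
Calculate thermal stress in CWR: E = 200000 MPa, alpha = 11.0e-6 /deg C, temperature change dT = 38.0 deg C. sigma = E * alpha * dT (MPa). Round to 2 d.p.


sigma = E * alpha * dT
sigma = 200000 * 11.0e-6 * 38.0
sigma = 2.2 * 38.0
sigma = 83.60 MPa

83.60


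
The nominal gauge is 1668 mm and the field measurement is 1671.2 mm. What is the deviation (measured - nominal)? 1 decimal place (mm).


Deviation = measured - nominal
Deviation = 1671.2 - 1668
Deviation = 3.2 mm

3.2


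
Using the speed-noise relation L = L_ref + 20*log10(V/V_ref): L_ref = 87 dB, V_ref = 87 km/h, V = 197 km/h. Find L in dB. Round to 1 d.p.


V/V_ref = 197 / 87 = 2.264368
log10(2.264368) = 0.354947
20 * 0.354947 = 7.0989
L = 87 + 7.0989 = 94.1 dB

94.1


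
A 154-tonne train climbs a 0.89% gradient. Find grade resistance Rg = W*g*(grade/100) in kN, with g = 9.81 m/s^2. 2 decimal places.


Rg = W * 9.81 * grade / 100
Rg = 154 * 9.81 * 0.89 / 100
Rg = 1510.74 * 0.0089
Rg = 13.45 kN

13.45


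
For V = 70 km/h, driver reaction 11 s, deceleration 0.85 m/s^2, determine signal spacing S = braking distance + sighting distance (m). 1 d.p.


V = 70 / 3.6 = 19.4444 m/s
Braking distance = 19.4444^2 / (2*0.85) = 222.4038 m
Sighting distance = 19.4444 * 11 = 213.8889 m
S = 222.4038 + 213.8889 = 436.3 m

436.3


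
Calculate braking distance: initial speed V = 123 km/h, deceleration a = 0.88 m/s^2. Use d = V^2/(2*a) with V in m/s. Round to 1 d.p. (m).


Convert speed: V = 123 / 3.6 = 34.1667 m/s
V^2 = 1167.3611
d = 1167.3611 / (2 * 0.88)
d = 1167.3611 / 1.76
d = 663.3 m

663.3


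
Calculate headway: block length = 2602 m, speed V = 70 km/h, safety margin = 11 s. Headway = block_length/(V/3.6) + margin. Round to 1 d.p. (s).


V = 70 / 3.6 = 19.4444 m/s
Block traversal time = 2602 / 19.4444 = 133.8171 s
Headway = 133.8171 + 11
Headway = 144.8 s

144.8


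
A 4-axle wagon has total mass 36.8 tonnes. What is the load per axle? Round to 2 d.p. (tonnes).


Load per axle = total weight / number of axles
Load = 36.8 / 4
Load = 9.20 tonnes

9.20


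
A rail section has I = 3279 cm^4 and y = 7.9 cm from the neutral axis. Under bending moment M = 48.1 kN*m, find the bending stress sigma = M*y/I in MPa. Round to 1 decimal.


Convert units:
M = 48.1 kN*m = 48100000 N*mm
y = 7.9 cm = 79 mm
I = 3279 cm^4 = 32790000 mm^4
sigma = 48100000 * 79 / 32790000
sigma = 115.9 MPa

115.9


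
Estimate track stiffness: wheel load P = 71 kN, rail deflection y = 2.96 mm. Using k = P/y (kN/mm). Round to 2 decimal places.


Track stiffness k = P / y
k = 71 / 2.96
k = 23.99 kN/mm

23.99


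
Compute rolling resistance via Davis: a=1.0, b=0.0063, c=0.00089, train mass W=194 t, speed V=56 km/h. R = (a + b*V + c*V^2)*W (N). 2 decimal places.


b*V = 0.0063 * 56 = 0.3528
c*V^2 = 0.00089 * 3136 = 2.79104
R_per_t = 1.0 + 0.3528 + 2.79104 = 4.14384 N/t
R_total = 4.14384 * 194 = 803.90 N

803.90


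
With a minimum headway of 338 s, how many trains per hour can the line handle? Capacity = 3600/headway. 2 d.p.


Capacity = 3600 / headway
Capacity = 3600 / 338
Capacity = 10.65 trains/hour

10.65


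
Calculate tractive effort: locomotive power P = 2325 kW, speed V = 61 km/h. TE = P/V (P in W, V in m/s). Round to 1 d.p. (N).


Convert: P = 2325 kW = 2325000 W
V = 61 / 3.6 = 16.9444 m/s
TE = 2325000 / 16.9444
TE = 137213.1 N

137213.1


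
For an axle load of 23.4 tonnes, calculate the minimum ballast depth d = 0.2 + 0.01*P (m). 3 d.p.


d = 0.2 + 0.01 * 23.4
d = 0.2 + 0.234
d = 0.434 m

0.434


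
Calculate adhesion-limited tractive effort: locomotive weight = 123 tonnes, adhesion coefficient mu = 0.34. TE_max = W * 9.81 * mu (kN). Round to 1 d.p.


TE_max = W * g * mu
TE_max = 123 * 9.81 * 0.34
TE_max = 1206.63 * 0.34
TE_max = 410.3 kN

410.3


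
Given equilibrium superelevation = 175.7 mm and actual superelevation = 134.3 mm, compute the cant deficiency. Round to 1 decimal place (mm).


Cant deficiency = equilibrium cant - actual cant
CD = 175.7 - 134.3
CD = 41.4 mm

41.4


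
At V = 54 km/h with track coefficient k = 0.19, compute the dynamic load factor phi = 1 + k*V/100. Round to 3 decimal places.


phi = 1 + k * V / 100
phi = 1 + 0.19 * 54 / 100
phi = 1 + 0.1026
phi = 1.103

1.103


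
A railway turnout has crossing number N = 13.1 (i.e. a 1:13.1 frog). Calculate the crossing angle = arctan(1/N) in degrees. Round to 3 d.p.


1/N = 1/13.1 = 0.076336
angle = arctan(0.076336) = 0.076188 rad
angle = 0.076188 * 180/pi = 4.365 degrees

4.365


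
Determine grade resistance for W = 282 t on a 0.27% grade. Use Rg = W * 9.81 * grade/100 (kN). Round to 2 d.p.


Rg = W * 9.81 * grade / 100
Rg = 282 * 9.81 * 0.27 / 100
Rg = 2766.42 * 0.0027
Rg = 7.47 kN

7.47


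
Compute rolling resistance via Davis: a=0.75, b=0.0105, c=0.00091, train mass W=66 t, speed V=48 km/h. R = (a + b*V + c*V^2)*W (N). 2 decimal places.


b*V = 0.0105 * 48 = 0.504
c*V^2 = 0.00091 * 2304 = 2.09664
R_per_t = 0.75 + 0.504 + 2.09664 = 3.35064 N/t
R_total = 3.35064 * 66 = 221.14 N

221.14


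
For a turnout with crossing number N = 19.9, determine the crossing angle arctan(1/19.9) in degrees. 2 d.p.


1/N = 1/19.9 = 0.050251
angle = arctan(0.050251) = 0.050209 rad
angle = 0.050209 * 180/pi = 2.88 degrees

2.88


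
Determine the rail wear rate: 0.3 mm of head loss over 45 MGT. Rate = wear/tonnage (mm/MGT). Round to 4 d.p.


Wear rate = total wear / cumulative tonnage
Rate = 0.3 / 45
Rate = 0.0067 mm/MGT

0.0067


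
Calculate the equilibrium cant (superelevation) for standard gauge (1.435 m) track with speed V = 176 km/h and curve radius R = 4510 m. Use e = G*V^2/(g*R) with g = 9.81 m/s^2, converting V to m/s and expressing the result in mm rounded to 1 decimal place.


Convert speed: V = 176 / 3.6 = 48.8889 m/s
Apply formula: e = 1.435 * 48.8889^2 / (9.81 * 4510)
e = 1.435 * 2390.1235 / 44243.1
e = 0.077522 m = 77.5 mm

77.5


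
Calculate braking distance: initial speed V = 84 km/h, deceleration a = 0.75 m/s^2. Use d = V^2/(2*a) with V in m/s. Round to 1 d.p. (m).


Convert speed: V = 84 / 3.6 = 23.3333 m/s
V^2 = 544.4444
d = 544.4444 / (2 * 0.75)
d = 544.4444 / 1.5
d = 363.0 m

363.0


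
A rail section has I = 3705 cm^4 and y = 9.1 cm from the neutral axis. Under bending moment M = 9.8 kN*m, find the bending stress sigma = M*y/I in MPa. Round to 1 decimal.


Convert units:
M = 9.8 kN*m = 9800000 N*mm
y = 9.1 cm = 91 mm
I = 3705 cm^4 = 37050000 mm^4
sigma = 9800000 * 91 / 37050000
sigma = 24.1 MPa

24.1


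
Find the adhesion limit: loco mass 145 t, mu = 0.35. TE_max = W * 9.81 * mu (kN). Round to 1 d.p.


TE_max = W * g * mu
TE_max = 145 * 9.81 * 0.35
TE_max = 1422.45 * 0.35
TE_max = 497.9 kN

497.9


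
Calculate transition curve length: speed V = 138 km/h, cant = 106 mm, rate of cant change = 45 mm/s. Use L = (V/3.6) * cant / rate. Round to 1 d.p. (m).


Convert speed: V = 138 / 3.6 = 38.3333 m/s
L = 38.3333 * 106 / 45
L = 4063.3333 / 45
L = 90.3 m

90.3


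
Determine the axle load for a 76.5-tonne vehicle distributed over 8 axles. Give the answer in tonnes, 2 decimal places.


Load per axle = total weight / number of axles
Load = 76.5 / 8
Load = 9.56 tonnes

9.56


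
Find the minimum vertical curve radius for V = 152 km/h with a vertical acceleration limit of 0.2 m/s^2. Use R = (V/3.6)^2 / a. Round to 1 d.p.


Convert speed: V = 152 / 3.6 = 42.2222 m/s
V^2 = 1782.716 m^2/s^2
R_v = 1782.716 / 0.2
R_v = 8913.6 m

8913.6


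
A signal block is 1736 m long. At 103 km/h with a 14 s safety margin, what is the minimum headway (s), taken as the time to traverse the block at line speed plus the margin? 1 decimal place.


V = 103 / 3.6 = 28.6111 m/s
Block traversal time = 1736 / 28.6111 = 60.6757 s
Headway = 60.6757 + 14
Headway = 74.7 s

74.7


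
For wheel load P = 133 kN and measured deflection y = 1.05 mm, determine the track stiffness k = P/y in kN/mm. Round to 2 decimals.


Track stiffness k = P / y
k = 133 / 1.05
k = 126.67 kN/mm

126.67


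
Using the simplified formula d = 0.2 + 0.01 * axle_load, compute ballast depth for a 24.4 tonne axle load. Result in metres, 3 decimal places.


d = 0.2 + 0.01 * 24.4
d = 0.2 + 0.244
d = 0.444 m

0.444


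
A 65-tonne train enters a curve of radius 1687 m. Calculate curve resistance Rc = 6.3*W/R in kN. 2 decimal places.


Rc = 6.3 * W / R
Rc = 6.3 * 65 / 1687
Rc = 409.5 / 1687
Rc = 0.24 kN

0.24


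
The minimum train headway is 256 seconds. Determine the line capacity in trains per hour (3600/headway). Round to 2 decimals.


Capacity = 3600 / headway
Capacity = 3600 / 256
Capacity = 14.06 trains/hour

14.06


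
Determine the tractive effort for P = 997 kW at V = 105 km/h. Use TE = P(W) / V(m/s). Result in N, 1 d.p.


Convert: P = 997 kW = 997000 W
V = 105 / 3.6 = 29.1667 m/s
TE = 997000 / 29.1667
TE = 34182.9 N

34182.9


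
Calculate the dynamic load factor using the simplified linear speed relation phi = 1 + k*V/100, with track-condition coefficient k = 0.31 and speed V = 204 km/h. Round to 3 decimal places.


phi = 1 + k * V / 100
phi = 1 + 0.31 * 204 / 100
phi = 1 + 0.6324
phi = 1.632

1.632


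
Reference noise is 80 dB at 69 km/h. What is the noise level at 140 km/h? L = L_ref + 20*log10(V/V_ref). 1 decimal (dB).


V/V_ref = 140 / 69 = 2.028986
log10(2.028986) = 0.307279
20 * 0.307279 = 6.1456
L = 80 + 6.1456 = 86.1 dB

86.1


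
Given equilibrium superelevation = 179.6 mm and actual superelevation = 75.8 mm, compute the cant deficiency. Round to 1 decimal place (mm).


Cant deficiency = equilibrium cant - actual cant
CD = 179.6 - 75.8
CD = 103.8 mm

103.8


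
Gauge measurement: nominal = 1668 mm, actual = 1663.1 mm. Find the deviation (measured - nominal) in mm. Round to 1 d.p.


Deviation = measured - nominal
Deviation = 1663.1 - 1668
Deviation = -4.9 mm

-4.9


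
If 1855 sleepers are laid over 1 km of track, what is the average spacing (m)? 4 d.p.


Spacing = 1000 m / number of sleepers
Spacing = 1000 / 1855
Spacing = 0.5391 m

0.5391


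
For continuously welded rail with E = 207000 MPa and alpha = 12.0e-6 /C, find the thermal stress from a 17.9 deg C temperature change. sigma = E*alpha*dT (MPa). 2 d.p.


sigma = E * alpha * dT
sigma = 207000 * 12.0e-6 * 17.9
sigma = 2.484 * 17.9
sigma = 44.46 MPa

44.46


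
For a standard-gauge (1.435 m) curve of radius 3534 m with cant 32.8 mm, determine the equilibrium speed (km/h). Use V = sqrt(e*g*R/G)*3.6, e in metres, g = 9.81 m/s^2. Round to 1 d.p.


Convert cant: e = 32.8 mm = 0.0328 m
V_ms = sqrt(0.0328 * 9.81 * 3534 / 1.435)
V_ms = sqrt(792.423771) = 28.15 m/s
V = 28.15 * 3.6 = 101.3 km/h

101.3


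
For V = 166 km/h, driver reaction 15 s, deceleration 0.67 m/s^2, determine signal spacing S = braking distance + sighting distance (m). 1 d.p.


V = 166 / 3.6 = 46.1111 m/s
Braking distance = 46.1111^2 / (2*0.67) = 1586.7422 m
Sighting distance = 46.1111 * 15 = 691.6667 m
S = 1586.7422 + 691.6667 = 2278.4 m

2278.4


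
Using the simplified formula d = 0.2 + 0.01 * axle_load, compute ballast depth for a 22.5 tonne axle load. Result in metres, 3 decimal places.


d = 0.2 + 0.01 * 22.5
d = 0.2 + 0.225
d = 0.425 m

0.425


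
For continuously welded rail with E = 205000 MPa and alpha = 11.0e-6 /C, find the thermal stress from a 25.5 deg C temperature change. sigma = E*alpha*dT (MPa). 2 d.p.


sigma = E * alpha * dT
sigma = 205000 * 11.0e-6 * 25.5
sigma = 2.255 * 25.5
sigma = 57.50 MPa

57.50


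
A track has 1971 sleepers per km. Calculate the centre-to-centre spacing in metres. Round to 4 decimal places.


Spacing = 1000 m / number of sleepers
Spacing = 1000 / 1971
Spacing = 0.5074 m

0.5074


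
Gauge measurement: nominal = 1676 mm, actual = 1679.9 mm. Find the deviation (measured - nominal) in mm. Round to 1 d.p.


Deviation = measured - nominal
Deviation = 1679.9 - 1676
Deviation = 3.9 mm

3.9


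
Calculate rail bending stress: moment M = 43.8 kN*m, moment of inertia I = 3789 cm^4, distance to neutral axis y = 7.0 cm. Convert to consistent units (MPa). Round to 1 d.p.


Convert units:
M = 43.8 kN*m = 43800000 N*mm
y = 7.0 cm = 70 mm
I = 3789 cm^4 = 37890000 mm^4
sigma = 43800000 * 70 / 37890000
sigma = 80.9 MPa

80.9


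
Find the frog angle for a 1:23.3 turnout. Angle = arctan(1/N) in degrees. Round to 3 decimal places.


1/N = 1/23.3 = 0.042918
angle = arctan(0.042918) = 0.042892 rad
angle = 0.042892 * 180/pi = 2.458 degrees

2.458


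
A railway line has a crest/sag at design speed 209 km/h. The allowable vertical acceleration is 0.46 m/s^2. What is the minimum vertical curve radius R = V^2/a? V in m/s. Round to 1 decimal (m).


Convert speed: V = 209 / 3.6 = 58.0556 m/s
V^2 = 3370.4475 m^2/s^2
R_v = 3370.4475 / 0.46
R_v = 7327.1 m

7327.1


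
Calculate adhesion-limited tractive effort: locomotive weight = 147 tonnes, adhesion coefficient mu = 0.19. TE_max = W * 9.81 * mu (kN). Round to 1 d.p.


TE_max = W * g * mu
TE_max = 147 * 9.81 * 0.19
TE_max = 1442.07 * 0.19
TE_max = 274.0 kN

274.0


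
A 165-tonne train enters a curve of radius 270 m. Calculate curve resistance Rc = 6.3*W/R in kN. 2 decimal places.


Rc = 6.3 * W / R
Rc = 6.3 * 165 / 270
Rc = 1039.5 / 270
Rc = 3.85 kN

3.85


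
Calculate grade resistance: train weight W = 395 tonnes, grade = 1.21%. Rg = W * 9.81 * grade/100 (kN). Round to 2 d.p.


Rg = W * 9.81 * grade / 100
Rg = 395 * 9.81 * 1.21 / 100
Rg = 3874.95 * 0.0121
Rg = 46.89 kN

46.89


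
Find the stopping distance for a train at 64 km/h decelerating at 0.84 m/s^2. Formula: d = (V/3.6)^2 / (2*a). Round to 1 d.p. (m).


Convert speed: V = 64 / 3.6 = 17.7778 m/s
V^2 = 316.0494
d = 316.0494 / (2 * 0.84)
d = 316.0494 / 1.68
d = 188.1 m

188.1


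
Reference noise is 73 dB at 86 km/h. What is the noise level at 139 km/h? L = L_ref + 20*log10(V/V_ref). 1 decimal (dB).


V/V_ref = 139 / 86 = 1.616279
log10(1.616279) = 0.208516
20 * 0.208516 = 4.1703
L = 73 + 4.1703 = 77.2 dB

77.2


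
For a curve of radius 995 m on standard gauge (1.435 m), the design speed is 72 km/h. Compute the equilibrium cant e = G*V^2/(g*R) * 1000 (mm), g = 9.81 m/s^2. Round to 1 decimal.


Convert speed: V = 72 / 3.6 = 20.0 m/s
Apply formula: e = 1.435 * 20.0^2 / (9.81 * 995)
e = 1.435 * 400.0 / 9760.95
e = 0.058806 m = 58.8 mm

58.8


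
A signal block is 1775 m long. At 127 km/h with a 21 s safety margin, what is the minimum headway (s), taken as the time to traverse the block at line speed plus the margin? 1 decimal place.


V = 127 / 3.6 = 35.2778 m/s
Block traversal time = 1775 / 35.2778 = 50.315 s
Headway = 50.315 + 21
Headway = 71.3 s

71.3


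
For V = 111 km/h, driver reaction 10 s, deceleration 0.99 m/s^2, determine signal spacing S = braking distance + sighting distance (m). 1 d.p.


V = 111 / 3.6 = 30.8333 m/s
Braking distance = 30.8333^2 / (2*0.99) = 480.1487 m
Sighting distance = 30.8333 * 10 = 308.3333 m
S = 480.1487 + 308.3333 = 788.5 m

788.5


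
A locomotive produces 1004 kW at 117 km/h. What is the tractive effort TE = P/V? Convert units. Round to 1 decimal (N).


Convert: P = 1004 kW = 1004000 W
V = 117 / 3.6 = 32.5 m/s
TE = 1004000 / 32.5
TE = 30892.3 N

30892.3


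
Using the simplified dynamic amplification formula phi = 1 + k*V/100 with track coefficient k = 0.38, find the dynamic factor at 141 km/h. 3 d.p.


phi = 1 + k * V / 100
phi = 1 + 0.38 * 141 / 100
phi = 1 + 0.5358
phi = 1.536

1.536


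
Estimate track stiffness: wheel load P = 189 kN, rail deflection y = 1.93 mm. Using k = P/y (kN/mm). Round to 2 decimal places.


Track stiffness k = P / y
k = 189 / 1.93
k = 97.93 kN/mm

97.93


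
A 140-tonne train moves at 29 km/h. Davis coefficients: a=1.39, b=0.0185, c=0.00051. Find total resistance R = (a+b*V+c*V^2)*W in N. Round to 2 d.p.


b*V = 0.0185 * 29 = 0.5365
c*V^2 = 0.00051 * 841 = 0.42891
R_per_t = 1.39 + 0.5365 + 0.42891 = 2.35541 N/t
R_total = 2.35541 * 140 = 329.76 N

329.76


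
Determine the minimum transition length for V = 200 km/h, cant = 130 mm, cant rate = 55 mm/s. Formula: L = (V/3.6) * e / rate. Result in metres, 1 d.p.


Convert speed: V = 200 / 3.6 = 55.5556 m/s
L = 55.5556 * 130 / 55
L = 7222.2222 / 55
L = 131.3 m

131.3


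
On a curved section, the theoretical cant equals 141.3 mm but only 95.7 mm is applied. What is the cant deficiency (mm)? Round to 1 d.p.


Cant deficiency = equilibrium cant - actual cant
CD = 141.3 - 95.7
CD = 45.6 mm

45.6


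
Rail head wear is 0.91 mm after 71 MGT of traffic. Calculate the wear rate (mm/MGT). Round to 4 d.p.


Wear rate = total wear / cumulative tonnage
Rate = 0.91 / 71
Rate = 0.0128 mm/MGT

0.0128


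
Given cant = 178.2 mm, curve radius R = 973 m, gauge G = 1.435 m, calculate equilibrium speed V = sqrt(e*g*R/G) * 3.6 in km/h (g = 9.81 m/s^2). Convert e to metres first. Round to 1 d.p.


Convert cant: e = 178.2 mm = 0.1782 m
V_ms = sqrt(0.1782 * 9.81 * 973 / 1.435)
V_ms = sqrt(1185.325551) = 34.4286 m/s
V = 34.4286 * 3.6 = 123.9 km/h

123.9


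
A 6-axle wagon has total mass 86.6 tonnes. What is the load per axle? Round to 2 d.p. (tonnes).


Load per axle = total weight / number of axles
Load = 86.6 / 6
Load = 14.43 tonnes

14.43


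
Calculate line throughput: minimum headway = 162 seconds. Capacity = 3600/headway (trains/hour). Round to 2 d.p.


Capacity = 3600 / headway
Capacity = 3600 / 162
Capacity = 22.22 trains/hour

22.22


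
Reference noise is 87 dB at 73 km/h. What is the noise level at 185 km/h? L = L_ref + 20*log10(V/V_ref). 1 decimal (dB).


V/V_ref = 185 / 73 = 2.534247
log10(2.534247) = 0.403849
20 * 0.403849 = 8.077
L = 87 + 8.077 = 95.1 dB

95.1


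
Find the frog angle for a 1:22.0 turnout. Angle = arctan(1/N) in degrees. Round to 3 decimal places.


1/N = 1/22.0 = 0.045455
angle = arctan(0.045455) = 0.045423 rad
angle = 0.045423 * 180/pi = 2.603 degrees

2.603


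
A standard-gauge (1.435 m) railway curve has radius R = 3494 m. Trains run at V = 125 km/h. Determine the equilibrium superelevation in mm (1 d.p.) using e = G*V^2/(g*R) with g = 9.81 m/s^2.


Convert speed: V = 125 / 3.6 = 34.7222 m/s
Apply formula: e = 1.435 * 34.7222^2 / (9.81 * 3494)
e = 1.435 * 1205.6327 / 34276.14
e = 0.050475 m = 50.5 mm

50.5


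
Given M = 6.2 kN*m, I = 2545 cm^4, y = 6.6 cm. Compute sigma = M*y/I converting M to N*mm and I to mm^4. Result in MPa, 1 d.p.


Convert units:
M = 6.2 kN*m = 6200000 N*mm
y = 6.6 cm = 66 mm
I = 2545 cm^4 = 25450000 mm^4
sigma = 6200000 * 66 / 25450000
sigma = 16.1 MPa

16.1


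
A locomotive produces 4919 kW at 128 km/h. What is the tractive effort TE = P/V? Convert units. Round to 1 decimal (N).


Convert: P = 4919 kW = 4919000 W
V = 128 / 3.6 = 35.5556 m/s
TE = 4919000 / 35.5556
TE = 138346.9 N

138346.9


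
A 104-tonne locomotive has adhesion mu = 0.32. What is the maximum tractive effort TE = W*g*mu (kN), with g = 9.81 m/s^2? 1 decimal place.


TE_max = W * g * mu
TE_max = 104 * 9.81 * 0.32
TE_max = 1020.24 * 0.32
TE_max = 326.5 kN

326.5


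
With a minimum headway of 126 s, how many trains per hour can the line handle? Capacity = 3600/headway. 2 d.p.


Capacity = 3600 / headway
Capacity = 3600 / 126
Capacity = 28.57 trains/hour

28.57


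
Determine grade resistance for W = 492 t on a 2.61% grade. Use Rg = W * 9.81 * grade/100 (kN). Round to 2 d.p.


Rg = W * 9.81 * grade / 100
Rg = 492 * 9.81 * 2.61 / 100
Rg = 4826.52 * 0.0261
Rg = 125.97 kN

125.97


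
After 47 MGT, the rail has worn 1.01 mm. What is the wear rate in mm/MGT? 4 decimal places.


Wear rate = total wear / cumulative tonnage
Rate = 1.01 / 47
Rate = 0.0215 mm/MGT

0.0215


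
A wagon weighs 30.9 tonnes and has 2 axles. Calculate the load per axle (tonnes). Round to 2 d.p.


Load per axle = total weight / number of axles
Load = 30.9 / 2
Load = 15.45 tonnes

15.45


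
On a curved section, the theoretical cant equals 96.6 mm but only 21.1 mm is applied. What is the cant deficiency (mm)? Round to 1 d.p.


Cant deficiency = equilibrium cant - actual cant
CD = 96.6 - 21.1
CD = 75.5 mm

75.5


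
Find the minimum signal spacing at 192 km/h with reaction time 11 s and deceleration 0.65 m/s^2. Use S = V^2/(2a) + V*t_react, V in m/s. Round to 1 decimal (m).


V = 192 / 3.6 = 53.3333 m/s
Braking distance = 53.3333^2 / (2*0.65) = 2188.0342 m
Sighting distance = 53.3333 * 11 = 586.6667 m
S = 2188.0342 + 586.6667 = 2774.7 m

2774.7


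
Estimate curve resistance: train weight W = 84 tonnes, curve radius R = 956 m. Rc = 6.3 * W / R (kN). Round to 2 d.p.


Rc = 6.3 * W / R
Rc = 6.3 * 84 / 956
Rc = 529.2 / 956
Rc = 0.55 kN

0.55


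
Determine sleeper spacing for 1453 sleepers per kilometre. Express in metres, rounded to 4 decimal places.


Spacing = 1000 m / number of sleepers
Spacing = 1000 / 1453
Spacing = 0.6882 m

0.6882


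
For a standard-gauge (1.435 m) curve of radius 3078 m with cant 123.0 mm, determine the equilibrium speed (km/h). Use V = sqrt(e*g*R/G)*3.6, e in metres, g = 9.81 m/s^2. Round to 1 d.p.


Convert cant: e = 123.0 mm = 0.1230 m
V_ms = sqrt(0.1230 * 9.81 * 3078 / 1.435)
V_ms = sqrt(2588.158286) = 50.8739 m/s
V = 50.8739 * 3.6 = 183.1 km/h

183.1


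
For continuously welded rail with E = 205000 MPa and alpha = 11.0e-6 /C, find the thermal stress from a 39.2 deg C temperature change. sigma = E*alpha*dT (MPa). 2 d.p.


sigma = E * alpha * dT
sigma = 205000 * 11.0e-6 * 39.2
sigma = 2.255 * 39.2
sigma = 88.40 MPa

88.40


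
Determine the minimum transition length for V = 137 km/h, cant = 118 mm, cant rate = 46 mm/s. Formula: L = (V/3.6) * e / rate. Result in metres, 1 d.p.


Convert speed: V = 137 / 3.6 = 38.0556 m/s
L = 38.0556 * 118 / 46
L = 4490.5556 / 46
L = 97.6 m

97.6


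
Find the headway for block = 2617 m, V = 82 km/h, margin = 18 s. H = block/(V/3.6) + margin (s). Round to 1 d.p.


V = 82 / 3.6 = 22.7778 m/s
Block traversal time = 2617 / 22.7778 = 114.8927 s
Headway = 114.8927 + 18
Headway = 132.9 s

132.9


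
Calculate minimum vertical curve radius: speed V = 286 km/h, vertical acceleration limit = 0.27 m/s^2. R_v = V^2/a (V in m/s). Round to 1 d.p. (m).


Convert speed: V = 286 / 3.6 = 79.4444 m/s
V^2 = 6311.4198 m^2/s^2
R_v = 6311.4198 / 0.27
R_v = 23375.6 m

23375.6


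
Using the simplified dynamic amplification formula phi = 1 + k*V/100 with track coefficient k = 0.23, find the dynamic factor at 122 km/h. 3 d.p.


phi = 1 + k * V / 100
phi = 1 + 0.23 * 122 / 100
phi = 1 + 0.2806
phi = 1.281

1.281


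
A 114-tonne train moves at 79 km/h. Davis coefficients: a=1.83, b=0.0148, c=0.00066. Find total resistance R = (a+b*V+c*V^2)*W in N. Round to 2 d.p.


b*V = 0.0148 * 79 = 1.1692
c*V^2 = 0.00066 * 6241 = 4.11906
R_per_t = 1.83 + 1.1692 + 4.11906 = 7.11826 N/t
R_total = 7.11826 * 114 = 811.48 N

811.48


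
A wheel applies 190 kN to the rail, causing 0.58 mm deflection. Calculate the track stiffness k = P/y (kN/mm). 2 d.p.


Track stiffness k = P / y
k = 190 / 0.58
k = 327.59 kN/mm

327.59


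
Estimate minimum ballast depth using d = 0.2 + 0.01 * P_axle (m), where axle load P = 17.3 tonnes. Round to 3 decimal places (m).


d = 0.2 + 0.01 * 17.3
d = 0.2 + 0.173
d = 0.373 m

0.373


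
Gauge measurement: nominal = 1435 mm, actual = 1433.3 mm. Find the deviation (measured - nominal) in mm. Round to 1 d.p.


Deviation = measured - nominal
Deviation = 1433.3 - 1435
Deviation = -1.7 mm

-1.7


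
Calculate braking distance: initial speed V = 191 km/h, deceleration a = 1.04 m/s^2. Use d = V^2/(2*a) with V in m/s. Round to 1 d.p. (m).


Convert speed: V = 191 / 3.6 = 53.0556 m/s
V^2 = 2814.892
d = 2814.892 / (2 * 1.04)
d = 2814.892 / 2.08
d = 1353.3 m

1353.3


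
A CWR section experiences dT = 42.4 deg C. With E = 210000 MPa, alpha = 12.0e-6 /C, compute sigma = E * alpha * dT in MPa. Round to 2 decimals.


sigma = E * alpha * dT
sigma = 210000 * 12.0e-6 * 42.4
sigma = 2.52 * 42.4
sigma = 106.85 MPa

106.85
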